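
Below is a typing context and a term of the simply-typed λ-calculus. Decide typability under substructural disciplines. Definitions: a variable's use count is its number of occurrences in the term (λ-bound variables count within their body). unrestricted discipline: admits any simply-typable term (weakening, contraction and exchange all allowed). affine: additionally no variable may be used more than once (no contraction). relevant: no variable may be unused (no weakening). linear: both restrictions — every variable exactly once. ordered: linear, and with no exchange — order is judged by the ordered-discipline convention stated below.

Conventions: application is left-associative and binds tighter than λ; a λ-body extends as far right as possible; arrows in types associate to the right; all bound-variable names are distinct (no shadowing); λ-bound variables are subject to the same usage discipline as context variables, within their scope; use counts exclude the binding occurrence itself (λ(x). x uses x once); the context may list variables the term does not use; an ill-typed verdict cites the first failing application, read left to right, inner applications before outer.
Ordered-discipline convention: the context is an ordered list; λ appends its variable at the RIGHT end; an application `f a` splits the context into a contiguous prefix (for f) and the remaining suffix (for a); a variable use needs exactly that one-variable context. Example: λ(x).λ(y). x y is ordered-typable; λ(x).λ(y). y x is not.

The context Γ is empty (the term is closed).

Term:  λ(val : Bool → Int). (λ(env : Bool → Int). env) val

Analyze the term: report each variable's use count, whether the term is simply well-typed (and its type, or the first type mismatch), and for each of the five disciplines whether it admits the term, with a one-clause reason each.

variable uses: val (λ-bound)=1; env (λ-bound)=1
uses in reading order: env, val
typing: the term checks, with type (Bool → Int) → Bool → Int
ordered ✓ (val, env once each; derivable with no W/C/E)
linear ✓ (exactly-once usage across val, env)
affine ✓ (no duplicate uses among val, env)
relevant ✓ (none of val, env goes unused)
unrestricted ✓ (type-checks ((Bool → Int) → Bool → Int) and nothing is barred)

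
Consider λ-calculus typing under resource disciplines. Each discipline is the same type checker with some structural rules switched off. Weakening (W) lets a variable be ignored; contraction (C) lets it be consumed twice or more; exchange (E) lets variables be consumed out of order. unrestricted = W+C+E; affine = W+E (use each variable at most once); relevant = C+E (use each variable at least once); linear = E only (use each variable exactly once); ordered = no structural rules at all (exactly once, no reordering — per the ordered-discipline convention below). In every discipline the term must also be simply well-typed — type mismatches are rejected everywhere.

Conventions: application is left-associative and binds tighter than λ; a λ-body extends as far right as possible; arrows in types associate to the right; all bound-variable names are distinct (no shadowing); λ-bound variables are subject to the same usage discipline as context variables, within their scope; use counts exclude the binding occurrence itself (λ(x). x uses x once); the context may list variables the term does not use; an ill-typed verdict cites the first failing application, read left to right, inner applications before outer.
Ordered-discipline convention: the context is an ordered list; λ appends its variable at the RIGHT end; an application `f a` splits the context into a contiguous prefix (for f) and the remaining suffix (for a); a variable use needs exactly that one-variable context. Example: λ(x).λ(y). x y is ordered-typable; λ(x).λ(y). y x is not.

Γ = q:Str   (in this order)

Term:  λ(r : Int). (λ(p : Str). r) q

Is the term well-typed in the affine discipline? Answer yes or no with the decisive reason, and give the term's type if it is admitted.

yes — none of q, r, p used more than once; term : Int → Int
variable uses: q: 1; r (bound): 1; p (bound): 0
uses in reading order: r, q
typing: well-typed at Int → Int
per-discipline verdicts: ordered ✗ | linear ✗ | affine ✓ | relevant ✗ | unrestricted ✓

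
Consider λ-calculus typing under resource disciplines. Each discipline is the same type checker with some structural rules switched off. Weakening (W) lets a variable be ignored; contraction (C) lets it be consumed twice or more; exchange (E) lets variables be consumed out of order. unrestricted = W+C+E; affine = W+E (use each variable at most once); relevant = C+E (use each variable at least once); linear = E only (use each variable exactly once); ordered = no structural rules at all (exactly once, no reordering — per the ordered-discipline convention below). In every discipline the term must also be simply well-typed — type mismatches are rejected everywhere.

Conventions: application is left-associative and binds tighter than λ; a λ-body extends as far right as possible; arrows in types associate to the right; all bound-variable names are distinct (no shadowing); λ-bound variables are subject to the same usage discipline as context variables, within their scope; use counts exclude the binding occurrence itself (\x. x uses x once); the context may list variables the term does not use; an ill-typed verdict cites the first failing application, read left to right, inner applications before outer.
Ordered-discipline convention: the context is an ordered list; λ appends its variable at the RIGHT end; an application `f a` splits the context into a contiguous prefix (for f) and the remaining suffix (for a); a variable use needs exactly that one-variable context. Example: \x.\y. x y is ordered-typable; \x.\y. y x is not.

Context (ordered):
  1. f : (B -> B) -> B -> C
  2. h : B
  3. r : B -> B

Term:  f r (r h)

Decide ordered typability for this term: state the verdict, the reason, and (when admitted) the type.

no — repeated use of r ×2
variable uses: f: 1; h: 1; r: 2
left-to-right use order: f, r, r, h
typing: the term checks, with type C
all disciplines: ordered ✗ · linear ✗ · affine ✗ · relevant ✓ · unrestricted ✓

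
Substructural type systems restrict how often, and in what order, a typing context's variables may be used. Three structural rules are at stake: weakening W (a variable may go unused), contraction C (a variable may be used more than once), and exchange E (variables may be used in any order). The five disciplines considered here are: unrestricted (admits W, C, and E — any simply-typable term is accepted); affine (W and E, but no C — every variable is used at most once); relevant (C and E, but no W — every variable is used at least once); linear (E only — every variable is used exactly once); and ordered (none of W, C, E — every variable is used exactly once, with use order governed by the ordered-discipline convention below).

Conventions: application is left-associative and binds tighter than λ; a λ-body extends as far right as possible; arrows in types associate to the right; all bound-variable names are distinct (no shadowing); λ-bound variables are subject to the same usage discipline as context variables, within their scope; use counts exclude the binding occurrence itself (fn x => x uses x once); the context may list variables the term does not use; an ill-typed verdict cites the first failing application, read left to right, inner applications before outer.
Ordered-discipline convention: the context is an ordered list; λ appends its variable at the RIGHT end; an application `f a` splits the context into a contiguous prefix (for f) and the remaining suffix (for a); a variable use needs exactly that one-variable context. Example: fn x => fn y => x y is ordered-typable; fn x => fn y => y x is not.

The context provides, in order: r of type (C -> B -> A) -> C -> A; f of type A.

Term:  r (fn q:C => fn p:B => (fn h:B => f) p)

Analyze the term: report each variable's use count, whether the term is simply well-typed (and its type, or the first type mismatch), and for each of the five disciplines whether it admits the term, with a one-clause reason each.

counts: r: 1×, f: 1×, q [bound]: 0×, p [bound]: 1×, h [bound]: 0×
uses in reading order: r, f, p
typing: the term checks, with type C -> A
ordered ✗ (q, h left unused)
linear ✗ (q, h left unused)
affine ✓ (none of r, f, q, p, h used more than once)
relevant ✗ (q, h left unused)
unrestricted ✓ (simply typable at C -> A; W, C, E all held)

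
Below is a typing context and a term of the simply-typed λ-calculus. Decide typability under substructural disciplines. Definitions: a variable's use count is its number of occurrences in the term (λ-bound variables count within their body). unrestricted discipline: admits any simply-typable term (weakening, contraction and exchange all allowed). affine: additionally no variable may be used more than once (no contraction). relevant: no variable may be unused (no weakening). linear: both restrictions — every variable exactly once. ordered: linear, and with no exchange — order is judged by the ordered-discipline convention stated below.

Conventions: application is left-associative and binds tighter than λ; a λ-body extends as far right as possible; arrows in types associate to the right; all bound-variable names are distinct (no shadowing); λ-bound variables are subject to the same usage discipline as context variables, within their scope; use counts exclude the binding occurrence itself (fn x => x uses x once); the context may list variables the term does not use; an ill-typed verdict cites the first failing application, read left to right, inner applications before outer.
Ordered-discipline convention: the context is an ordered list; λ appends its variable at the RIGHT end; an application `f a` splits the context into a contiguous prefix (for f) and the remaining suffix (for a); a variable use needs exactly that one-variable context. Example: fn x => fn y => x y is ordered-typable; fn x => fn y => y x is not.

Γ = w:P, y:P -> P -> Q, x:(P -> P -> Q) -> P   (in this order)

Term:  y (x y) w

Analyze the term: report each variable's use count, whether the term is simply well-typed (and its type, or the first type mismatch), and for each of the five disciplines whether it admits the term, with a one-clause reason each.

use counts: w: 1; y: 2; x: 1
use order (left to right): y, x, y, w
typing: well-typed — term : Q
ordered ✗ (y ×2 used more than once (contraction))
linear ✗ (y ×2 used more than once (contraction))
affine ✗ (y ×2 used more than once (contraction))
relevant ✓ (at least one use each (w, y, x))
unrestricted ✓ (simply typable at Q; W, C, E all held)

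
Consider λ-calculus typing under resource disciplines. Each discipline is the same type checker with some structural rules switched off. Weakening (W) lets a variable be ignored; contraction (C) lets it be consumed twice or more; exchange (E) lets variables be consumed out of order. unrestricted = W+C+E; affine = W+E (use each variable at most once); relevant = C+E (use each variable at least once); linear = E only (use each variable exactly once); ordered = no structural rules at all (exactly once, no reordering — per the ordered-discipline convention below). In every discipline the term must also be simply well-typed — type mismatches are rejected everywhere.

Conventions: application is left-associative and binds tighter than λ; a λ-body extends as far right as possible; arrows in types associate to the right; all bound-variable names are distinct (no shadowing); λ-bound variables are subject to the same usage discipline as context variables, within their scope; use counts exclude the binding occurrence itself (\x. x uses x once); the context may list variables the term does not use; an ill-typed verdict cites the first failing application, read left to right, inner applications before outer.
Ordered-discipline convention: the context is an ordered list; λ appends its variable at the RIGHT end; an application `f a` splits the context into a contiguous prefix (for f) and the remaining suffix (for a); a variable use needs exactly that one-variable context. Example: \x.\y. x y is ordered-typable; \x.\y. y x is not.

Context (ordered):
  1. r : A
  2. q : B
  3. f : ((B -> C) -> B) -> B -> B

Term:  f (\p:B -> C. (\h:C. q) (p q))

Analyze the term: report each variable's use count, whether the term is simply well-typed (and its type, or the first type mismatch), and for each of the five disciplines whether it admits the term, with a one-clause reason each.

variable uses: r: 0×, q: 2×, f: 1×, p (λ-bound): 1×, h (λ-bound): 0×
left-to-right use order: f, q, p, q
typing: well-typed at B -> B
ordered: ✗, q ×2 used more than once (contraction); r, h left unused
linear: ✗, q ×2 used more than once (contraction); r, h left unused
affine: ✗, q ×2 used more than once (contraction)
relevant: ✗, r, h left unused
unrestricted: ✓, well-typed at B -> B; no restrictions here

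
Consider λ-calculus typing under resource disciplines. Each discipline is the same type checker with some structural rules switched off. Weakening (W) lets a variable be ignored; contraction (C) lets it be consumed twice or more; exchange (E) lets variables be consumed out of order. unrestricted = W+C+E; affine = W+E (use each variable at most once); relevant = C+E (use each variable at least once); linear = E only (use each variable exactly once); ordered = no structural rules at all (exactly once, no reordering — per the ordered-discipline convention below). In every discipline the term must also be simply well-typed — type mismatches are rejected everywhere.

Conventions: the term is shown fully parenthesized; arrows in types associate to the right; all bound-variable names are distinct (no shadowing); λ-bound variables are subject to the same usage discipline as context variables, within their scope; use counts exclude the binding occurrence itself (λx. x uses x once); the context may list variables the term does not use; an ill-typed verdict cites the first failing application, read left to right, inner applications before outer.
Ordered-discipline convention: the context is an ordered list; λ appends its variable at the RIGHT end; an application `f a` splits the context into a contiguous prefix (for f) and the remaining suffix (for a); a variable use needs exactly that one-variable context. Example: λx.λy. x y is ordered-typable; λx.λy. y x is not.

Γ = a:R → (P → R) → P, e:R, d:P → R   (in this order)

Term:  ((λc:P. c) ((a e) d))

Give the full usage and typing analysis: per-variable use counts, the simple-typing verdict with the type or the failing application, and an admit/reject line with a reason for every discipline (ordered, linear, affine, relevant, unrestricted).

variable uses: a ×1; e ×1; d ×1; c [bound] ×1
use order (left to right): c, a, e, d
typing: ✓ — P
ordered: ✓ — a, e, d, c once each; derivable with no W/C/E
linear: ✓ — each of a, e, d, c used exactly once
affine: ✓ — none of a, e, d, c used more than once
relevant: ✓ — at least one use each (a, e, d, c)
unrestricted: ✓ — typability at P is all that's needed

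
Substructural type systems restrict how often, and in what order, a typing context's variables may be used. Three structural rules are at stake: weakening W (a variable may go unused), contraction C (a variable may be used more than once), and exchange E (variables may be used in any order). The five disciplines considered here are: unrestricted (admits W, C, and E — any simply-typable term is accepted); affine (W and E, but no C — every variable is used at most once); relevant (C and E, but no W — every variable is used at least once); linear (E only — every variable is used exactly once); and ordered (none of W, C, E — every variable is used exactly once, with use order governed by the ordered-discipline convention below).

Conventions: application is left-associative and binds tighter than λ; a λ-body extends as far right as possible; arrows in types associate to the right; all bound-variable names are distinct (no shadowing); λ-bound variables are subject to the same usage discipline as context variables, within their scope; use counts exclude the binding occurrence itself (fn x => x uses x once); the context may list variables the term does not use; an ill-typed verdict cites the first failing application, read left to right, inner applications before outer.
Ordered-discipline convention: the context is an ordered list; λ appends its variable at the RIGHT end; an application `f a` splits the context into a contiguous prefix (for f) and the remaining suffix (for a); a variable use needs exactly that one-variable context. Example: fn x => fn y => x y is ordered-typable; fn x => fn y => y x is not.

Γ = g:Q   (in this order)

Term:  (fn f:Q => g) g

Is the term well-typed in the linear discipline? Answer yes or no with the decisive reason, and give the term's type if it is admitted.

no — repeated use of g ×2; f left unused
variable uses: g: 2×, f [bound]: 0×
left-to-right use order: g, g
typing: ✓ — Q
across the five disciplines: ordered ✗; linear ✗; affine ✗; relevant ✗; unrestricted ✓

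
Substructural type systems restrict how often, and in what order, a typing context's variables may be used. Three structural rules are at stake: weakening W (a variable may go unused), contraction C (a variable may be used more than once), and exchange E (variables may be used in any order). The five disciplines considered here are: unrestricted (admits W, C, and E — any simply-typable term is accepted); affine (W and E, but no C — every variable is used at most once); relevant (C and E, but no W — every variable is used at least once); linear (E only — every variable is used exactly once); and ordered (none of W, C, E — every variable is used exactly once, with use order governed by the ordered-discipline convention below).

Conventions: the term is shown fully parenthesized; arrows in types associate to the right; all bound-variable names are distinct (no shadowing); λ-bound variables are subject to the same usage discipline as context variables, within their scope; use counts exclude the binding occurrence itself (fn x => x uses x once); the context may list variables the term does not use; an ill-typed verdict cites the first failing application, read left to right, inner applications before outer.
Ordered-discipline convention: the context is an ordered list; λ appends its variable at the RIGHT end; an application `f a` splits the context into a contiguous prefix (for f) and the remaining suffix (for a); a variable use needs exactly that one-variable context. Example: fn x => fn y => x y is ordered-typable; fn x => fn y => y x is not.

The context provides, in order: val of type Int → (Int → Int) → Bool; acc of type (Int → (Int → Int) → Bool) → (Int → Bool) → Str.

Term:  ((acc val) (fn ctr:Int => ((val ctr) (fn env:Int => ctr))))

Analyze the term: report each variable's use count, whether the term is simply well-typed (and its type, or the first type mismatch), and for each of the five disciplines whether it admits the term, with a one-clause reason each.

use counts: val=2; acc=1; ctr (bound)=2; env (bound)=0
order of uses: acc, val, val, ctr, ctr
typing: the term checks, with type Str
ordered: ✗ — repeated use of val ×2, ctr ×2; env never used (weakening)
linear: ✗ — repeated use of val ×2, ctr ×2; env never used (weakening)
affine: ✗ — repeated use of val ×2, ctr ×2
relevant: ✗ — env never used (weakening)
unrestricted: ✓ — typability at Str is all that's needed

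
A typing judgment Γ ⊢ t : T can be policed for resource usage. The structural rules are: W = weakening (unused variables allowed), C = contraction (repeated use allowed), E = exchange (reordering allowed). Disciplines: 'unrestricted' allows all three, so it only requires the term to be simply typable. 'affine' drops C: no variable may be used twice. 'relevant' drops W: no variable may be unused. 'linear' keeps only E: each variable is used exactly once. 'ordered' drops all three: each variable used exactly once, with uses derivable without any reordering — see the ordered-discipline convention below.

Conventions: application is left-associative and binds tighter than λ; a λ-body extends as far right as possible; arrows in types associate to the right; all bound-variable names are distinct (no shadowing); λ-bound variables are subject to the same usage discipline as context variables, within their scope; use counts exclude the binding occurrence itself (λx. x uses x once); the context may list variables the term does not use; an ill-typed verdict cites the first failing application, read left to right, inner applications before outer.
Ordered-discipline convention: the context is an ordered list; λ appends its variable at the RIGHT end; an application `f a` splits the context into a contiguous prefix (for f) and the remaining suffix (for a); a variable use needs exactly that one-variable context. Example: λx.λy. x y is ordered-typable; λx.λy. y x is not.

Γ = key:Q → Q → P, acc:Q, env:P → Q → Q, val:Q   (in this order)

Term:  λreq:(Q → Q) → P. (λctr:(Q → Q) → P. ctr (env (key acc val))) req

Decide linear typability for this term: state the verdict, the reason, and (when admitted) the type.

yes — exactly-once usage across key, acc, env, val, req, ctr; term : ((Q → Q) → P) → P
variable uses: key ×1; acc ×1; env ×1; val ×1; req (λ-bound) ×1; ctr (λ-bound) ×1
uses in reading order: ctr, env, key, acc, val, req
typing: the term checks, with type ((Q → Q) → P) → P
across the five disciplines: ordered ✗ | linear ✓ | affine ✓ | relevant ✓ | unrestricted ✓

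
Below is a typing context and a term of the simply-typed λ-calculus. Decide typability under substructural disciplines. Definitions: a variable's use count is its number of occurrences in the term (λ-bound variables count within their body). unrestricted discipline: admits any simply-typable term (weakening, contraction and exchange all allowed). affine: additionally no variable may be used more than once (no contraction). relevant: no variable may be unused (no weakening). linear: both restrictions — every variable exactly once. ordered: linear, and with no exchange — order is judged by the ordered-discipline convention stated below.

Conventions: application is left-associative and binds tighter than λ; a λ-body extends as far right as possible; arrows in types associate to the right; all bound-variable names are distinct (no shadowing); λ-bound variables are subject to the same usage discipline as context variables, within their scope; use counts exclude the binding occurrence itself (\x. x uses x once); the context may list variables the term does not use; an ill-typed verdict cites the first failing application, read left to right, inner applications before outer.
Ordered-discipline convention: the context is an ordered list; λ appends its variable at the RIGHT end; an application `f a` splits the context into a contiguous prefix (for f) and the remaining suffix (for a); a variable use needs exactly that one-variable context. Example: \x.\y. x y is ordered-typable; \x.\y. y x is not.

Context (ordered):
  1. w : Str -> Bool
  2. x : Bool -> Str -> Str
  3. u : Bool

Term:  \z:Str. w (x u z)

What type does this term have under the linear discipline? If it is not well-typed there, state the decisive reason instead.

term : Str -> Bool
variable uses: w: 1×; x: 1×; u: 1×; z (bound): 1×
order of uses: w, x, u, z
typing: well-typed — term : Str -> Bool
per-discipline verdicts: ordered ✓; linear ✓; affine ✓; relevant ✓; unrestricted ✓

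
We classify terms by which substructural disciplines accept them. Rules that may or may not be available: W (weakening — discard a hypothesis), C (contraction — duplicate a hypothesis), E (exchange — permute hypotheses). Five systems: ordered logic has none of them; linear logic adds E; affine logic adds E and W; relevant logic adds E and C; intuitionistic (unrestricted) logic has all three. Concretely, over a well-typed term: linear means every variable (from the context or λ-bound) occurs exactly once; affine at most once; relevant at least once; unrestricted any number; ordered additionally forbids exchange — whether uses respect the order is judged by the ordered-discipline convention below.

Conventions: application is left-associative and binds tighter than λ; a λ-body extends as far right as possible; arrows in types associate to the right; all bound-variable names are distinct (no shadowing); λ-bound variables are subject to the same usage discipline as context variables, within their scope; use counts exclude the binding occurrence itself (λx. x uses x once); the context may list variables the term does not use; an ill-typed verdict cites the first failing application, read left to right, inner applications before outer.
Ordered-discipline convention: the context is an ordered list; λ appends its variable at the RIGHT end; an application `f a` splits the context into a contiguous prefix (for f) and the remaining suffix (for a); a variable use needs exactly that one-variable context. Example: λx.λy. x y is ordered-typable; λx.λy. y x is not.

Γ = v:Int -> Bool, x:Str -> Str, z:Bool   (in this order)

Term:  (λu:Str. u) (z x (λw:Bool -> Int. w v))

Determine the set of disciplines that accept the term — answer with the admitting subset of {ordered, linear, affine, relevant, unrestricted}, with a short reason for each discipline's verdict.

admitted by: none
use counts: v: 1×, x: 1×, z: 1×, u (λ-bound): 1×, w (λ-bound): 1×
uses in reading order: u, z, x, w, v
typing: ill-typed: applying a non-function (Bool)
ordered: ✗ — a type mismatch blocks all five
linear: ✗ — the type mismatch rejects it
affine: ✗ — not simply typable
relevant: ✗ — fails simple typing
unrestricted: ✗ — a type mismatch blocks all five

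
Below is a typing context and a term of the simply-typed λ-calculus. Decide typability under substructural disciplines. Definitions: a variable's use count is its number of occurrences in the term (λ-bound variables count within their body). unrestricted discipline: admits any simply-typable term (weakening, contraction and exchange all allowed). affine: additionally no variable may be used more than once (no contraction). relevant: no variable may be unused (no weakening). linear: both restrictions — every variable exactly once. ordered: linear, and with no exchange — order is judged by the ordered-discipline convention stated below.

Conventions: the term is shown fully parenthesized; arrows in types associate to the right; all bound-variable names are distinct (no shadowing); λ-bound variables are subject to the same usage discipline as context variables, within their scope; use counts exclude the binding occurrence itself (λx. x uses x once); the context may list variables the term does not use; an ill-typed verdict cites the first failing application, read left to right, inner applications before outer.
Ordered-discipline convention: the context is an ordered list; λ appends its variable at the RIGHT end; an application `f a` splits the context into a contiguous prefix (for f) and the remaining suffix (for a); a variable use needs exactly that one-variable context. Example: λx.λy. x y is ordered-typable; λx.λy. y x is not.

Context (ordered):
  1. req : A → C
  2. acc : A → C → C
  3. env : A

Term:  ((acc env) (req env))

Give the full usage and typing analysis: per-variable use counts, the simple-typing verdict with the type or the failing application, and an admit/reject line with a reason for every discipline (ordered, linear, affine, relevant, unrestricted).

use counts: req: 1; acc: 1; env: 2
order of uses: acc, env, req, env
typing: well-typed at C
ordered: ✗, needs contraction — env ×2
linear: ✗, needs contraction — env ×2
affine: ✗, needs contraction — env ×2
relevant: ✓, at least one use each (req, acc, env)
unrestricted: ✓, simply typable at C; W, C, E all held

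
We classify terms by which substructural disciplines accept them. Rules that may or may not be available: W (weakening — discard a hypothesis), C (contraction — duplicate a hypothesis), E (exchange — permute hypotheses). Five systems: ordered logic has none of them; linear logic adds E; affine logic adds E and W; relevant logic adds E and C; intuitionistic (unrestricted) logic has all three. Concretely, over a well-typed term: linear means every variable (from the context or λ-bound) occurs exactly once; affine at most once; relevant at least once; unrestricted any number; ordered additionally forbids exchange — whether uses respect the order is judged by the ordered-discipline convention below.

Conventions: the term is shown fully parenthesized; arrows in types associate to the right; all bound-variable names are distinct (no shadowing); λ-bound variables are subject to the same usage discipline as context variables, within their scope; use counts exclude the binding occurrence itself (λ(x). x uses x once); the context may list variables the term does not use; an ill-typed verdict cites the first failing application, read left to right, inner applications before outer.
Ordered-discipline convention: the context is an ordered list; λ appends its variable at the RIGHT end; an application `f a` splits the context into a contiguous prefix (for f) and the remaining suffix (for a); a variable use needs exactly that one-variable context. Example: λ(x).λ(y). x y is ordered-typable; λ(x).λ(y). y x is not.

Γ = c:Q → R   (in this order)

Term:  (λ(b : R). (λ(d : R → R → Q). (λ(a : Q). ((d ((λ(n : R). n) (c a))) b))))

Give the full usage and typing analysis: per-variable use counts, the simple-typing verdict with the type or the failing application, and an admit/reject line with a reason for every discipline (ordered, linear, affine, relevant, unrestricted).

counts: c=1, b (λ-bound)=1, d (λ-bound)=1, a (λ-bound)=1, n (λ-bound)=1
order of uses: d, n, c, a, b
typing: the term checks, with type R → (R → R → Q) → Q → Q
ordered ✗ (no contiguous prefix/suffix split fits d, n, c, a, b)
linear ✓ (each of c, b, d, a, n used exactly once)
affine ✓ (none of c, b, d, a, n used more than once)
relevant ✓ (c, b, d, a, n: all used, weakening unneeded)
unrestricted ✓ (simply typable at R → (R → R → Q) → Q → Q; W, C, E all held)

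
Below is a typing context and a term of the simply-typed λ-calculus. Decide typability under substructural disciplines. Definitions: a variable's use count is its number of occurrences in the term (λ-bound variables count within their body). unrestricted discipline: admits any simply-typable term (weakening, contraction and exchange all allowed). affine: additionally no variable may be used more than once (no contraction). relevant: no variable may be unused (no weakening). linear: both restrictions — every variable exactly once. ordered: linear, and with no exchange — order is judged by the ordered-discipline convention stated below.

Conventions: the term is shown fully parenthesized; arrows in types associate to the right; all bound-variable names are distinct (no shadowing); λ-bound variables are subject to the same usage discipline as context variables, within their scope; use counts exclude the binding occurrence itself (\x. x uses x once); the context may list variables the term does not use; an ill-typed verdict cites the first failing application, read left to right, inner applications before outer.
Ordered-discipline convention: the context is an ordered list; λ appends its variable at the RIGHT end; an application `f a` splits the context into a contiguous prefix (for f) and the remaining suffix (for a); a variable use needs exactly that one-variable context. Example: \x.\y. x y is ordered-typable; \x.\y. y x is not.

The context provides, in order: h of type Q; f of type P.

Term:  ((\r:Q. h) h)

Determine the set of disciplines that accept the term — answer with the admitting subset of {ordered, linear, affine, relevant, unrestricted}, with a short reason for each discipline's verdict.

admitted by: unrestricted
counts: h ×2; f ×0; r [bound] ×0
uses in reading order: h, h
typing: the term checks, with type Q
ordered: ✗, repeated use of h ×2; unused: f, r — weakening required
linear: ✗, repeated use of h ×2; unused: f, r — weakening required
affine: ✗, repeated use of h ×2
relevant: ✗, unused: f, r — weakening required
unrestricted: ✓, well-typed at Q; no restrictions here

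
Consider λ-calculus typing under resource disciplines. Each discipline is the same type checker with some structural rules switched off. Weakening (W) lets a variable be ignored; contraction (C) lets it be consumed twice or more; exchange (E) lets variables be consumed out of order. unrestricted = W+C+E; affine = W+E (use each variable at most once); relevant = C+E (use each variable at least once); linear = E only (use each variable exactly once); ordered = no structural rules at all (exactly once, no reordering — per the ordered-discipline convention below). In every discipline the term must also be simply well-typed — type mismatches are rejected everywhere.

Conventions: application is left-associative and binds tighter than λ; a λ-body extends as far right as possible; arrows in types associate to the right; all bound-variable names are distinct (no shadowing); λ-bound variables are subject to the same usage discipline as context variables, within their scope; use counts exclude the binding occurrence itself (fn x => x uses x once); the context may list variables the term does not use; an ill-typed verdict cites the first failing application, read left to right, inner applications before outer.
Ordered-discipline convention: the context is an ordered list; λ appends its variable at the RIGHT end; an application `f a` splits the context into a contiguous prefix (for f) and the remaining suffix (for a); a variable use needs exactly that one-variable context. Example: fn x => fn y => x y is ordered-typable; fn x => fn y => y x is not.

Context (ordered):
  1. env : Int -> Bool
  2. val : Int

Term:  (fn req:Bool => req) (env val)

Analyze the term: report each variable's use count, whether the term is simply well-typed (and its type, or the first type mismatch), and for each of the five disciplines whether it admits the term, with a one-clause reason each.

counts: env ×1; val ×1; req (λ-bound) ×1
uses in reading order: req, env, val
typing: well-typed at Bool
ordered: ✓ — single-use (env, val, req), ordered derivation ok
linear: ✓ — each of env, val, req used exactly once
affine: ✓ — env, val, req: no repeats, contraction unneeded
relevant: ✓ — none of env, val, req goes unused
unrestricted: ✓ — type-checks (Bool) and nothing is barred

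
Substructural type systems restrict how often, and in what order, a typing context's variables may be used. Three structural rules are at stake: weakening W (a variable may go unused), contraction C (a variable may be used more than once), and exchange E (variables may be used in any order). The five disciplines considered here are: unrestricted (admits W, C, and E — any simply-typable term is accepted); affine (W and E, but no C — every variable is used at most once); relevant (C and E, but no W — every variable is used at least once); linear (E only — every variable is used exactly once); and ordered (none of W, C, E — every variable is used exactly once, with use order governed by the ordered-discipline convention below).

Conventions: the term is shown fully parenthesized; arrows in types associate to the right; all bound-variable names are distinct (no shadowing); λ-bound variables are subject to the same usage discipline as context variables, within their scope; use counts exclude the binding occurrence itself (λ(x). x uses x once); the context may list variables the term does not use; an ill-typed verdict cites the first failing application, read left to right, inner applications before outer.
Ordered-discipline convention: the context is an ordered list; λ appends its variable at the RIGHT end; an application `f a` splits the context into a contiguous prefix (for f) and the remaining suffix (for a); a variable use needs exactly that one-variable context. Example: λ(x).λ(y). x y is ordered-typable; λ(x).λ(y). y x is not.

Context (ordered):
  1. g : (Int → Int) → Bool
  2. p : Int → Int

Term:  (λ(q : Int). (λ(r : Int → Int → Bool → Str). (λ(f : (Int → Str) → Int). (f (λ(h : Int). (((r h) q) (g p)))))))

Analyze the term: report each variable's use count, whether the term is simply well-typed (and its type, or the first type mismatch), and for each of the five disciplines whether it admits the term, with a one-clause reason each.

use counts: g ×1, p ×1, q (bound) ×1, r (bound) ×1, f (bound) ×1, h (bound) ×1
left-to-right use order: f, r, h, q, g, p
typing: well-typed — term : Int → (Int → Int → Bool → Str) → ((Int → Str) → Int) → Int
ordered: ✗, needs exchange: uses follow f, r, h, q, g, p
linear: ✓, single use per variable (g, p, q, r, f, h)
affine: ✓, g, p, q, r, f, h: no repeats, contraction unneeded
relevant: ✓, every one of g, p, q, r, f, h appears
unrestricted: ✓, type-checks (Int → (Int → Int → Bool → Str) → ((Int → Str) → Int) → Int) and nothing is barred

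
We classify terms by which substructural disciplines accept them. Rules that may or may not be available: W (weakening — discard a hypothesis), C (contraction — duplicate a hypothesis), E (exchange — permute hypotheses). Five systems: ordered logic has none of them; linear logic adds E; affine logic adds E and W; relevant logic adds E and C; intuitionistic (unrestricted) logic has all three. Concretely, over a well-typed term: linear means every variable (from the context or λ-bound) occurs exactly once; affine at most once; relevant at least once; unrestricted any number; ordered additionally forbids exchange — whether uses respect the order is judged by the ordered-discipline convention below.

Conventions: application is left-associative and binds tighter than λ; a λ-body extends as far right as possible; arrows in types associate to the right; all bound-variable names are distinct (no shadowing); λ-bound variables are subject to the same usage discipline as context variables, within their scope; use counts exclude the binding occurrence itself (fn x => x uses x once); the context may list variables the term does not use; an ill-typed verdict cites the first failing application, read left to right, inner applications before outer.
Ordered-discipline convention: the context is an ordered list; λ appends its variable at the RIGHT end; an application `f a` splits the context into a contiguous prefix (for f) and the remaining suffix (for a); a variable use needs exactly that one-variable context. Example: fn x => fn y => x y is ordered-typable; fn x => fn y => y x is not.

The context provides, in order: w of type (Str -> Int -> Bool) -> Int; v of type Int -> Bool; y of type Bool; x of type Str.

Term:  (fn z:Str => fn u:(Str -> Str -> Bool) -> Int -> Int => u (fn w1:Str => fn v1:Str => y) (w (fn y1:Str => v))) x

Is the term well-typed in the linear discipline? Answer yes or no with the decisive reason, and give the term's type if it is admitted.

no — z, w1, v1, y1 never used (weakening)
use counts: w: 1×; v: 1×; y: 1×; x: 1×; z (bound): 0×; u (bound): 1×; w1 (bound): 0×; v1 (bound): 0×; y1 (bound): 0×
uses in reading order: u, y, w, v, x
typing: well-typed — term : ((Str -> Str -> Bool) -> Int -> Int) -> Int
summary: ordered ✗ | linear ✗ | affine ✓ | relevant ✗ | unrestricted ✓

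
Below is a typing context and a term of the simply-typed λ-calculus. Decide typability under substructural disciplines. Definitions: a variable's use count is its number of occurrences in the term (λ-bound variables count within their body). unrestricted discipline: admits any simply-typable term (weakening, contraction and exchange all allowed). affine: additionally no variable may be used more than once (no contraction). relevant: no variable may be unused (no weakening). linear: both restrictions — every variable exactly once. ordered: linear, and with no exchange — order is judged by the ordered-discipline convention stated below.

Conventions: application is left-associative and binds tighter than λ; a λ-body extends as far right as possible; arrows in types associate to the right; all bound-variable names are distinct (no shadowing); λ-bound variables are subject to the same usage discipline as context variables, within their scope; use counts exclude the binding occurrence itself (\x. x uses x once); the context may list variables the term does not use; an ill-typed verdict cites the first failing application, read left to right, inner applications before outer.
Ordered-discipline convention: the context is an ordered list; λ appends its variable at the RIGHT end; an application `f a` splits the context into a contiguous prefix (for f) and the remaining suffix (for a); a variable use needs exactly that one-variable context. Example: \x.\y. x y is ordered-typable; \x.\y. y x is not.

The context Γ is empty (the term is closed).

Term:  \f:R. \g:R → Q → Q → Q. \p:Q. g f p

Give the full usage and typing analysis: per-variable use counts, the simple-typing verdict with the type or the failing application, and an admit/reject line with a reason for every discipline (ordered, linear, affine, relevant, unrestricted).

variable uses: f [bound] ×1, g [bound] ×1, p [bound] ×1
order of uses: g, f, p
typing: ✓ — R → (R → Q → Q → Q) → Q → Q → Q
ordered ✗ (needs exchange: uses follow g, f, p)
linear ✓ (each of f, g, p used exactly once)
affine ✓ (f, g, p: no repeats, contraction unneeded)
relevant ✓ (f, g, p: all used, weakening unneeded)
unrestricted ✓ (well-typed at R → (R → Q → Q → Q) → Q → Q → Q; no restrictions here)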